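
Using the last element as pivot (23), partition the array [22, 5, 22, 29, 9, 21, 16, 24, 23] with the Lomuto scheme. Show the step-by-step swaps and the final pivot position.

Lomuto partition with pivot = 23:

Initial array: [22, 5, 22, 29, 9, 21, 16, 24, 23]

arr[0]=22 <= 23: swap with position 0, array becomes [22, 5, 22, 29, 9, 21, 16, 24, 23]
arr[1]=5 <= 23: swap with position 1, array becomes [22, 5, 22, 29, 9, 21, 16, 24, 23]
arr[2]=22 <= 23: swap with position 2, array becomes [22, 5, 22, 29, 9, 21, 16, 24, 23]
arr[3]=29 > 23: no swap
arr[4]=9 <= 23: swap with position 3, array becomes [22, 5, 22, 9, 29, 21, 16, 24, 23]
arr[5]=21 <= 23: swap with position 4, array becomes [22, 5, 22, 9, 21, 29, 16, 24, 23]
arr[6]=16 <= 23: swap with position 5, array becomes [22, 5, 22, 9, 21, 16, 29, 24, 23]
arr[7]=24 > 23: no swap

Place pivot at position 6: [22, 5, 22, 9, 21, 16, 23, 24, 29]
Pivot position: 6

After partitioning with pivot 23, the array becomes [22, 5, 22, 9, 21, 16, 23, 24, 29]. The pivot is placed at index 6. All elements to the left of the pivot are <= 23, and all elements to the right are > 23.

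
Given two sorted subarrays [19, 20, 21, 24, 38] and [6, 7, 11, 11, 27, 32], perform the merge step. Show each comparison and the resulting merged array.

Merging process:

Compare 19 vs 6: take 6 from right. Merged: [6]
Compare 19 vs 7: take 7 from right. Merged: [6, 7]
Compare 19 vs 11: take 11 from right. Merged: [6, 7, 11]
Compare 19 vs 11: take 11 from right. Merged: [6, 7, 11, 11]
Compare 19 vs 27: take 19 from left. Merged: [6, 7, 11, 11, 19]
Compare 20 vs 27: take 20 from left. Merged: [6, 7, 11, 11, 19, 20]
Compare 21 vs 27: take 21 from left. Merged: [6, 7, 11, 11, 19, 20, 21]
Compare 24 vs 27: take 24 from left. Merged: [6, 7, 11, 11, 19, 20, 21, 24]
Compare 38 vs 27: take 27 from right. Merged: [6, 7, 11, 11, 19, 20, 21, 24, 27]
Compare 38 vs 32: take 32 from right. Merged: [6, 7, 11, 11, 19, 20, 21, 24, 27, 32]
Append remaining from left: [38]. Merged: [6, 7, 11, 11, 19, 20, 21, 24, 27, 32, 38]

Final merged array: [6, 7, 11, 11, 19, 20, 21, 24, 27, 32, 38]
Total comparisons: 10

The merged array is [6, 7, 11, 11, 19, 20, 21, 24, 27, 32, 38], requiring 10 comparisons. The merge step runs in O(n) time where n is the total number of elements.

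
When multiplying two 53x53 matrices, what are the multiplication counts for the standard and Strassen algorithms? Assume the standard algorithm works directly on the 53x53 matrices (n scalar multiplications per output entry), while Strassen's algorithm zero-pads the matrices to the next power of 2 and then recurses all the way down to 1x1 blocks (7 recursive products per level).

Matrix multiplication for 53x53 matrices:

Strassen's algorithm requires power-of-2 dimensions. Pad 53x53 to 64x64 (next power of 2).

Standard algorithm: 53^3 = 148877 multiplications
Strassen's algorithm: 7^(log2(64)) = 7^6 = 117649 multiplications
Savings: 148877 - 117649 = 31228 multiplications

Standard: 148877 multiplications (53^3). Strassen: 117649 multiplications (7^6, after padding to 64x64). Strassen reduces 8 recursive multiplications to 7 at each level.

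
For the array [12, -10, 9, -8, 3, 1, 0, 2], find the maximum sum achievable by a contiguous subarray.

Using Kadane's algorithm on [12, -10, 9, -8, 3, 1, 0, 2]:

Scanning through the array:
Position 1 (value -10): max_ending_here = 2, max_so_far = 12
Position 2 (value 9): max_ending_here = 11, max_so_far = 12
Position 3 (value -8): max_ending_here = 3, max_so_far = 12
Position 4 (value 3): max_ending_here = 6, max_so_far = 12
Position 5 (value 1): max_ending_here = 7, max_so_far = 12
Position 6 (value 0): max_ending_here = 7, max_so_far = 12
Position 7 (value 2): max_ending_here = 9, max_so_far = 12

Maximum subarray: [12]
Maximum sum: 12

The maximum subarray is [12] with sum 12. This subarray runs from index 0 to index 0.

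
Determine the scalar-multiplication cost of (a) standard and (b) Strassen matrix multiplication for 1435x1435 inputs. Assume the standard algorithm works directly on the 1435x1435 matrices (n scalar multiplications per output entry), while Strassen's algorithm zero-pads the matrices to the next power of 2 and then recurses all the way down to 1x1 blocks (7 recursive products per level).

Matrix multiplication for 1435x1435 matrices:

Strassen's algorithm requires power-of-2 dimensions. Pad 1435x1435 to 2048x2048 (next power of 2).

Standard algorithm: 1435^3 = 2954987875 multiplications
Strassen's algorithm: 7^(log2(2048)) = 7^11 = 1977326743 multiplications
Savings: 2954987875 - 1977326743 = 977661132 multiplications

Standard: 2954987875 multiplications (1435^3). Strassen: 1977326743 multiplications (7^11, after padding to 2048x2048). Strassen reduces 8 recursive multiplications to 7 at each level.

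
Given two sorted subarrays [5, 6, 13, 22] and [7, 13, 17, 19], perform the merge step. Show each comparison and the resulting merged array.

Merging process:

Compare 5 vs 7: take 5 from left. Merged: [5]
Compare 6 vs 7: take 6 from left. Merged: [5, 6]
Compare 13 vs 7: take 7 from right. Merged: [5, 6, 7]
Compare 13 vs 13: take 13 from left. Merged: [5, 6, 7, 13]
Compare 22 vs 13: take 13 from right. Merged: [5, 6, 7, 13, 13]
Compare 22 vs 17: take 17 from right. Merged: [5, 6, 7, 13, 13, 17]
Compare 22 vs 19: take 19 from right. Merged: [5, 6, 7, 13, 13, 17, 19]
Append remaining from left: [22]. Merged: [5, 6, 7, 13, 13, 17, 19, 22]

Final merged array: [5, 6, 7, 13, 13, 17, 19, 22]
Total comparisons: 7

The merged array is [5, 6, 7, 13, 13, 17, 19, 22], requiring 7 comparisons. The merge step runs in O(n) time where n is the total number of elements.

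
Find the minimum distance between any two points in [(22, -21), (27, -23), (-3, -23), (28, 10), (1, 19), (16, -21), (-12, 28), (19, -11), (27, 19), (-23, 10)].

Computing all pairwise distances among 10 points:

d((22, -21), (27, -23)) = 5.3852 <-- minimum
d((22, -21), (-3, -23)) = 25.0799
d((22, -21), (28, 10)) = 31.5753
d((22, -21), (1, 19)) = 45.1774
d((22, -21), (16, -21)) = 6.0
d((22, -21), (-12, 28)) = 59.6406
d((22, -21), (19, -11)) = 10.4403
d((22, -21), (27, 19)) = 40.3113
d((22, -21), (-23, 10)) = 54.6443
d((27, -23), (-3, -23)) = 30.0
d((27, -23), (28, 10)) = 33.0151
d((27, -23), (1, 19)) = 49.3964
d((27, -23), (16, -21)) = 11.1803
d((27, -23), (-12, 28)) = 64.2028
d((27, -23), (19, -11)) = 14.4222
d((27, -23), (27, 19)) = 42.0
d((27, -23), (-23, 10)) = 59.9083
d((-3, -23), (28, 10)) = 45.2769
d((-3, -23), (1, 19)) = 42.19
d((-3, -23), (16, -21)) = 19.105
d((-3, -23), (-12, 28)) = 51.788
d((-3, -23), (19, -11)) = 25.0599
d((-3, -23), (27, 19)) = 51.614
d((-3, -23), (-23, 10)) = 38.5876
d((28, 10), (1, 19)) = 28.4605
d((28, 10), (16, -21)) = 33.2415
d((28, 10), (-12, 28)) = 43.8634
d((28, 10), (19, -11)) = 22.8473
d((28, 10), (27, 19)) = 9.0554
d((28, 10), (-23, 10)) = 51.0
d((1, 19), (16, -21)) = 42.72
d((1, 19), (-12, 28)) = 15.8114
d((1, 19), (19, -11)) = 34.9857
d((1, 19), (27, 19)) = 26.0
d((1, 19), (-23, 10)) = 25.632
d((16, -21), (-12, 28)) = 56.4358
d((16, -21), (19, -11)) = 10.4403
d((16, -21), (27, 19)) = 41.4849
d((16, -21), (-23, 10)) = 49.8197
d((-12, 28), (19, -11)) = 49.8197
d((-12, 28), (27, 19)) = 40.025
d((-12, 28), (-23, 10)) = 21.095
d((19, -11), (27, 19)) = 31.0483
d((19, -11), (-23, 10)) = 46.9574
d((27, 19), (-23, 10)) = 50.8035

Closest pair: (22, -21) and (27, -23) with distance 5.3852

The closest pair is (22, -21) and (27, -23) with Euclidean distance 5.3852. For 10 points, brute-force pairwise comparison is shown above. For large n, the divide-and-conquer algorithm (sort by x, recurse on halves, check the dividing strip) achieves O(n log n).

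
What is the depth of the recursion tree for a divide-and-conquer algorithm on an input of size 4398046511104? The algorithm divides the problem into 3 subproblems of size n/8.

For divide and conquer with division factor 8:

Problem sizes at each level:
Level 0: 4398046511104
Level 1: 549755813888
Level 2: 68719476736
Level 3: 8589934592
Level 4: 1073741824
Level 5: 134217728
Level 6: 16777216
Level 7: 2097152
Level 8: 262144
Level 9: 32768
Level 10: 4096
Level 11: 512
Level 12: 64
Level 13: 8
Level 14: 1

The root is level 0 and the size-1 base case is level 14 (the tree spans levels 0 through 14, i.e. 15 levels counting the root), so the depth is the number of divisions: log_8(4398046511104) = 14

The recursion tree depth is log_8(4398046511104) = 14. At each level, the problem size is divided by 8, so it takes 14 divisions to reduce to a base case of size 1. The algorithm makes 3 recursive calls at each level.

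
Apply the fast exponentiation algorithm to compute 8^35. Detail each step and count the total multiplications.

Computing 8^35 by squaring (build up from 8^1; each line after the first costs one multiplication):

8^1 = 8
8^2 = (8^1)^2 = 8^2 = 64
8^4 = (8^2)^2 = 64^2 = 4096
8^8 = (8^4)^2 = 4096^2 = 16777216
8^16 = (8^8)^2 = 16777216^2 = 281474976710656
8^17 = 8 * 8^16 = 8 * 281474976710656 = 2251799813685248
8^34 = (8^17)^2 = 2251799813685248^2 = 5070602400912917605986812821504
8^35 = 8 * 8^34 = 8 * 5070602400912917605986812821504 = 40564819207303340847894502572032

Result: 40564819207303340847894502572032
Multiplications needed: 7 (7 lines after 8^1)

8^35 = 40564819207303340847894502572032. Using exponentiation by squaring, this requires 7 multiplications. The key idea: if the exponent is even, square the half-power; if odd, multiply by the base once.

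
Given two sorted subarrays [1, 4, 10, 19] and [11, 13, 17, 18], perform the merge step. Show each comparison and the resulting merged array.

Merging process:

Compare 1 vs 11: take 1 from left. Merged: [1]
Compare 4 vs 11: take 4 from left. Merged: [1, 4]
Compare 10 vs 11: take 10 from left. Merged: [1, 4, 10]
Compare 19 vs 11: take 11 from right. Merged: [1, 4, 10, 11]
Compare 19 vs 13: take 13 from right. Merged: [1, 4, 10, 11, 13]
Compare 19 vs 17: take 17 from right. Merged: [1, 4, 10, 11, 13, 17]
Compare 19 vs 18: take 18 from right. Merged: [1, 4, 10, 11, 13, 17, 18]
Append remaining from left: [19]. Merged: [1, 4, 10, 11, 13, 17, 18, 19]

Final merged array: [1, 4, 10, 11, 13, 17, 18, 19]
Total comparisons: 7

The merged array is [1, 4, 10, 11, 13, 17, 18, 19], requiring 7 comparisons. The merge step runs in O(n) time where n is the total number of elements.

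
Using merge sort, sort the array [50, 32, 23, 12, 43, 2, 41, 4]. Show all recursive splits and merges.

Merge sort trace:

Split: [50, 32, 23, 12, 43, 2, 41, 4] -> [50, 32, 23, 12] and [43, 2, 41, 4]
  Split: [50, 32, 23, 12] -> [50, 32] and [23, 12]
    Split: [50, 32] -> [50] and [32]
    Merge: [50] + [32] -> [32, 50]
    Split: [23, 12] -> [23] and [12]
    Merge: [23] + [12] -> [12, 23]
  Merge: [32, 50] + [12, 23] -> [12, 23, 32, 50]
  Split: [43, 2, 41, 4] -> [43, 2] and [41, 4]
    Split: [43, 2] -> [43] and [2]
    Merge: [43] + [2] -> [2, 43]
    Split: [41, 4] -> [41] and [4]
    Merge: [41] + [4] -> [4, 41]
  Merge: [2, 43] + [4, 41] -> [2, 4, 41, 43]
Merge: [12, 23, 32, 50] + [2, 4, 41, 43] -> [2, 4, 12, 23, 32, 41, 43, 50]

Final sorted array: [2, 4, 12, 23, 32, 41, 43, 50]

The merge sort proceeds by recursively splitting the array and merging sorted halves.
After all merges, the sorted array is [2, 4, 12, 23, 32, 41, 43, 50].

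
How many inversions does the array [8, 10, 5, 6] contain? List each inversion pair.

Finding inversions in [8, 10, 5, 6]:

(0, 2): arr[0]=8 > arr[2]=5
(0, 3): arr[0]=8 > arr[3]=6
(1, 2): arr[1]=10 > arr[2]=5
(1, 3): arr[1]=10 > arr[3]=6

Total inversions: 4

The array has 4 inversion(s): (0,2), (0,3), (1,2), (1,3). Each pair (i,j) satisfies i < j and arr[i] > arr[j].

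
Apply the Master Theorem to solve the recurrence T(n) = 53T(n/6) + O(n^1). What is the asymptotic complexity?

Master Theorem for T(n) = 53T(n/6) + O(n^1):

a = 53, b = 6, c = 1
log_b(a) = log_6(53) = 2.2159

Case 1: c = 1 < log_6(53) = 2.2159
T(n) = O(n^(log_6 53))

For T(n) = 53T(n/6) + O(n^1): log_6(53) = 2.2159. This is Case 1 of the Master Theorem (c < log_b(a), work dominated by leaves), giving O(n^(log_6 53)).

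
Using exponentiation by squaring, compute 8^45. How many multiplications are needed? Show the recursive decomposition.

Computing 8^45 by squaring (build up from 8^1; each line after the first costs one multiplication):

8^1 = 8
8^2 = (8^1)^2 = 8^2 = 64
8^4 = (8^2)^2 = 64^2 = 4096
8^5 = 8 * 8^4 = 8 * 4096 = 32768
8^10 = (8^5)^2 = 32768^2 = 1073741824
8^11 = 8 * 8^10 = 8 * 1073741824 = 8589934592
8^22 = (8^11)^2 = 8589934592^2 = 73786976294838206464
8^44 = (8^22)^2 = 73786976294838206464^2 = 5444517870735015415413993718908291383296
8^45 = 8 * 8^44 = 8 * 5444517870735015415413993718908291383296 = 43556142965880123323311949751266331066368

Result: 43556142965880123323311949751266331066368
Multiplications needed: 8 (8 lines after 8^1)

8^45 = 43556142965880123323311949751266331066368. Using exponentiation by squaring, this requires 8 multiplications. The key idea: if the exponent is even, square the half-power; if odd, multiply by the base once.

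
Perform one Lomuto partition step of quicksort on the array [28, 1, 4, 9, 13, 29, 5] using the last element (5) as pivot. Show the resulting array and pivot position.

Lomuto partition with pivot = 5:

Initial array: [28, 1, 4, 9, 13, 29, 5]

arr[0]=28 > 5: no swap
arr[1]=1 <= 5: swap with position 0, array becomes [1, 28, 4, 9, 13, 29, 5]
arr[2]=4 <= 5: swap with position 1, array becomes [1, 4, 28, 9, 13, 29, 5]
arr[3]=9 > 5: no swap
arr[4]=13 > 5: no swap
arr[5]=29 > 5: no swap

Place pivot at position 2: [1, 4, 5, 9, 13, 29, 28]
Pivot position: 2

After partitioning with pivot 5, the array becomes [1, 4, 5, 9, 13, 29, 28]. The pivot is placed at index 2. All elements to the left of the pivot are <= 5, and all elements to the right are > 5.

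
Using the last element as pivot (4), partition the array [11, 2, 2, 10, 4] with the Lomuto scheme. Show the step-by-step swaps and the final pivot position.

Lomuto partition with pivot = 4:

Initial array: [11, 2, 2, 10, 4]

arr[0]=11 > 4: no swap
arr[1]=2 <= 4: swap with position 0, array becomes [2, 11, 2, 10, 4]
arr[2]=2 <= 4: swap with position 1, array becomes [2, 2, 11, 10, 4]
arr[3]=10 > 4: no swap

Place pivot at position 2: [2, 2, 4, 10, 11]
Pivot position: 2

After partitioning with pivot 4, the array becomes [2, 2, 4, 10, 11]. The pivot is placed at index 2. All elements to the left of the pivot are <= 4, and all elements to the right are > 4.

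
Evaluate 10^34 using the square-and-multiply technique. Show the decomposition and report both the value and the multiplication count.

Computing 10^34 by squaring (build up from 10^1; each line after the first costs one multiplication):

10^1 = 10
10^2 = (10^1)^2 = 10^2 = 100
10^4 = (10^2)^2 = 100^2 = 10000
10^8 = (10^4)^2 = 10000^2 = 100000000
10^16 = (10^8)^2 = 100000000^2 = 10000000000000000
10^17 = 10 * 10^16 = 10 * 10000000000000000 = 100000000000000000
10^34 = (10^17)^2 = 100000000000000000^2 = 10000000000000000000000000000000000

Result: 10000000000000000000000000000000000
Multiplications needed: 6 (6 lines after 10^1)

10^34 = 10000000000000000000000000000000000. Using exponentiation by squaring, this requires 6 multiplications. The key idea: if the exponent is even, square the half-power; if odd, multiply by the base once.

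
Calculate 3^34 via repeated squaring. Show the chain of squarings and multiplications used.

Computing 3^34 by squaring (build up from 3^1; each line after the first costs one multiplication):

3^1 = 3
3^2 = (3^1)^2 = 3^2 = 9
3^4 = (3^2)^2 = 9^2 = 81
3^8 = (3^4)^2 = 81^2 = 6561
3^16 = (3^8)^2 = 6561^2 = 43046721
3^17 = 3 * 3^16 = 3 * 43046721 = 129140163
3^34 = (3^17)^2 = 129140163^2 = 16677181699666569

Result: 16677181699666569
Multiplications needed: 6 (6 lines after 3^1)

3^34 = 16677181699666569. Using exponentiation by squaring, this requires 6 multiplications. The key idea: if the exponent is even, square the half-power; if odd, multiply by the base once.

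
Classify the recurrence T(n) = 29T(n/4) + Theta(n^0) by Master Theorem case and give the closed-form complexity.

Master Theorem for T(n) = 29T(n/4) + O(n^0):

a = 29, b = 4, c = 0
log_b(a) = log_4(29) = 2.4290

Case 1: c = 0 < log_4(29) = 2.4290
T(n) = O(n^(log_4 29))

For T(n) = 29T(n/4) + O(n^0): log_4(29) = 2.4290. This is Case 1 of the Master Theorem (c < log_b(a), work dominated by leaves), giving O(n^(log_4 29)).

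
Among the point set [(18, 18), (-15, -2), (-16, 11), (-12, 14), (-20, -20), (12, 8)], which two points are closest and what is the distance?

Computing all pairwise distances among 6 points:

d((18, 18), (-15, -2)) = 38.5876
d((18, 18), (-16, 11)) = 34.7131
d((18, 18), (-12, 14)) = 30.2655
d((18, 18), (-20, -20)) = 53.7401
d((18, 18), (12, 8)) = 11.6619
d((-15, -2), (-16, 11)) = 13.0384
d((-15, -2), (-12, 14)) = 16.2788
d((-15, -2), (-20, -20)) = 18.6815
d((-15, -2), (12, 8)) = 28.7924
d((-16, 11), (-12, 14)) = 5.0 <-- minimum
d((-16, 11), (-20, -20)) = 31.257
d((-16, 11), (12, 8)) = 28.1603
d((-12, 14), (-20, -20)) = 34.9285
d((-12, 14), (12, 8)) = 24.7386
d((-20, -20), (12, 8)) = 42.5206

Closest pair: (-16, 11) and (-12, 14) with distance 5.0

The closest pair is (-16, 11) and (-12, 14) with Euclidean distance 5.0. For 6 points, brute-force pairwise comparison is shown above. For large n, the divide-and-conquer algorithm (sort by x, recurse on halves, check the dividing strip) achieves O(n log n).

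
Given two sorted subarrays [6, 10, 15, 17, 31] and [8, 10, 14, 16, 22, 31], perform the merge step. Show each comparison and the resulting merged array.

Merging process:

Compare 6 vs 8: take 6 from left. Merged: [6]
Compare 10 vs 8: take 8 from right. Merged: [6, 8]
Compare 10 vs 10: take 10 from left. Merged: [6, 8, 10]
Compare 15 vs 10: take 10 from right. Merged: [6, 8, 10, 10]
Compare 15 vs 14: take 14 from right. Merged: [6, 8, 10, 10, 14]
Compare 15 vs 16: take 15 from left. Merged: [6, 8, 10, 10, 14, 15]
Compare 17 vs 16: take 16 from right. Merged: [6, 8, 10, 10, 14, 15, 16]
Compare 17 vs 22: take 17 from left. Merged: [6, 8, 10, 10, 14, 15, 16, 17]
Compare 31 vs 22: take 22 from right. Merged: [6, 8, 10, 10, 14, 15, 16, 17, 22]
Compare 31 vs 31: take 31 from left. Merged: [6, 8, 10, 10, 14, 15, 16, 17, 22, 31]
Append remaining from right: [31]. Merged: [6, 8, 10, 10, 14, 15, 16, 17, 22, 31, 31]

Final merged array: [6, 8, 10, 10, 14, 15, 16, 17, 22, 31, 31]
Total comparisons: 10

The merged array is [6, 8, 10, 10, 14, 15, 16, 17, 22, 31, 31], requiring 10 comparisons. The merge step runs in O(n) time where n is the total number of elements.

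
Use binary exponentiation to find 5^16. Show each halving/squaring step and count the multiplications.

Computing 5^16 by squaring (build up from 5^1; each line after the first costs one multiplication):

5^1 = 5
5^2 = (5^1)^2 = 5^2 = 25
5^4 = (5^2)^2 = 25^2 = 625
5^8 = (5^4)^2 = 625^2 = 390625
5^16 = (5^8)^2 = 390625^2 = 152587890625

Result: 152587890625
Multiplications needed: 4 (4 lines after 5^1)

5^16 = 152587890625. Using exponentiation by squaring, this requires 4 multiplications. The key idea: if the exponent is even, square the half-power; if odd, multiply by the base once.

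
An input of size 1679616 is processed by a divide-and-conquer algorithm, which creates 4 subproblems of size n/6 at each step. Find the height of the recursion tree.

For divide and conquer with division factor 6:

Problem sizes at each level:
Level 0: 1679616
Level 1: 279936
Level 2: 46656
Level 3: 7776
Level 4: 1296
Level 5: 216
Level 6: 36
Level 7: 6
Level 8: 1

The root is level 0 and the size-1 base case is level 8 (the tree spans levels 0 through 8, i.e. 9 levels counting the root), so the depth is the number of divisions: log_6(1679616) = 8

The recursion tree depth is log_6(1679616) = 8. At each level, the problem size is divided by 6, so it takes 8 divisions to reduce to a base case of size 1. The algorithm makes 4 recursive calls at each level.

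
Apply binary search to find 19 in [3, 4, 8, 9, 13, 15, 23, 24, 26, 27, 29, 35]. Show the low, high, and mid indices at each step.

Binary search for 19 in [3, 4, 8, 9, 13, 15, 23, 24, 26, 27, 29, 35]:

lo=0, hi=11, mid=5, arr[mid]=15 -> 15 < 19, search right half
lo=6, hi=11, mid=8, arr[mid]=26 -> 26 > 19, search left half
lo=6, hi=7, mid=6, arr[mid]=23 -> 23 > 19, search left half
lo=6 > hi=5, target 19 not found

Binary search determines that 19 is not in the array after 3 comparisons. The search space was exhausted without finding the target.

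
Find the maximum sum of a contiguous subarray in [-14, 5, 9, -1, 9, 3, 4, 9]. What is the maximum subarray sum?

Using Kadane's algorithm on [-14, 5, 9, -1, 9, 3, 4, 9]:

Scanning through the array:
Position 1 (value 5): max_ending_here = 5, max_so_far = 5
Position 2 (value 9): max_ending_here = 14, max_so_far = 14
Position 3 (value -1): max_ending_here = 13, max_so_far = 14
Position 4 (value 9): max_ending_here = 22, max_so_far = 22
Position 5 (value 3): max_ending_here = 25, max_so_far = 25
Position 6 (value 4): max_ending_here = 29, max_so_far = 29
Position 7 (value 9): max_ending_here = 38, max_so_far = 38

Maximum subarray: [5, 9, -1, 9, 3, 4, 9]
Maximum sum: 38

The maximum subarray is [5, 9, -1, 9, 3, 4, 9] with sum 38. This subarray runs from index 1 to index 7.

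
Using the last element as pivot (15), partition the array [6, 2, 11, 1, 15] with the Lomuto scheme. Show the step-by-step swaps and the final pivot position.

Lomuto partition with pivot = 15:

Initial array: [6, 2, 11, 1, 15]

arr[0]=6 <= 15: swap with position 0, array becomes [6, 2, 11, 1, 15]
arr[1]=2 <= 15: swap with position 1, array becomes [6, 2, 11, 1, 15]
arr[2]=11 <= 15: swap with position 2, array becomes [6, 2, 11, 1, 15]
arr[3]=1 <= 15: swap with position 3, array becomes [6, 2, 11, 1, 15]

Place pivot at position 4: [6, 2, 11, 1, 15]
Pivot position: 4

After partitioning with pivot 15, the array becomes [6, 2, 11, 1, 15]. The pivot is placed at index 4. All elements to the left of the pivot are <= 15, and all elements to the right are > 15.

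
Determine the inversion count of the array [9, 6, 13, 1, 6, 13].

Finding inversions in [9, 6, 13, 1, 6, 13]:

(0, 1): arr[0]=9 > arr[1]=6
(0, 3): arr[0]=9 > arr[3]=1
(0, 4): arr[0]=9 > arr[4]=6
(1, 3): arr[1]=6 > arr[3]=1
(2, 3): arr[2]=13 > arr[3]=1
(2, 4): arr[2]=13 > arr[4]=6

Total inversions: 6

The array has 6 inversion(s): (0,1), (0,3), (0,4), (1,3), (2,3), (2,4). Each pair (i,j) satisfies i < j and arr[i] > arr[j].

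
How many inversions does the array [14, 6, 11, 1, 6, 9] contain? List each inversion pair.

Finding inversions in [14, 6, 11, 1, 6, 9]:

(0, 1): arr[0]=14 > arr[1]=6
(0, 2): arr[0]=14 > arr[2]=11
(0, 3): arr[0]=14 > arr[3]=1
(0, 4): arr[0]=14 > arr[4]=6
(0, 5): arr[0]=14 > arr[5]=9
(1, 3): arr[1]=6 > arr[3]=1
(2, 3): arr[2]=11 > arr[3]=1
(2, 4): arr[2]=11 > arr[4]=6
(2, 5): arr[2]=11 > arr[5]=9

Total inversions: 9

The array has 9 inversion(s): (0,1), (0,2), (0,3), (0,4), (0,5), (1,3), (2,3), (2,4), (2,5). Each pair (i,j) satisfies i < j and arr[i] > arr[j].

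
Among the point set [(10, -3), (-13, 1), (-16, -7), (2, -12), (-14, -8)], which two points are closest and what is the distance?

Computing all pairwise distances among 5 points:

d((10, -3), (-13, 1)) = 23.3452
d((10, -3), (-16, -7)) = 26.3059
d((10, -3), (2, -12)) = 12.0416
d((10, -3), (-14, -8)) = 24.5153
d((-13, 1), (-16, -7)) = 8.544
d((-13, 1), (2, -12)) = 19.8494
d((-13, 1), (-14, -8)) = 9.0554
d((-16, -7), (2, -12)) = 18.6815
d((-16, -7), (-14, -8)) = 2.2361 <-- minimum
d((2, -12), (-14, -8)) = 16.4924

Closest pair: (-16, -7) and (-14, -8) with distance 2.2361

The closest pair is (-16, -7) and (-14, -8) with Euclidean distance 2.2361. For 5 points, brute-force pairwise comparison is shown above. For large n, the divide-and-conquer algorithm (sort by x, recurse on halves, check the dividing strip) achieves O(n log n).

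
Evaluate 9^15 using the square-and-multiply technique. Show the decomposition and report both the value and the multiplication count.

Computing 9^15 by squaring (build up from 9^1; each line after the first costs one multiplication):

9^1 = 9
9^2 = (9^1)^2 = 9^2 = 81
9^3 = 9 * 9^2 = 9 * 81 = 729
9^6 = (9^3)^2 = 729^2 = 531441
9^7 = 9 * 9^6 = 9 * 531441 = 4782969
9^14 = (9^7)^2 = 4782969^2 = 22876792454961
9^15 = 9 * 9^14 = 9 * 22876792454961 = 205891132094649

Result: 205891132094649
Multiplications needed: 6 (6 lines after 9^1)

9^15 = 205891132094649. Using exponentiation by squaring, this requires 6 multiplications. The key idea: if the exponent is even, square the half-power; if odd, multiply by the base once.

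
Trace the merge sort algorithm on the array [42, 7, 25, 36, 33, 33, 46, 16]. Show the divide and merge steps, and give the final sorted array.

Merge sort trace:

Split: [42, 7, 25, 36, 33, 33, 46, 16] -> [42, 7, 25, 36] and [33, 33, 46, 16]
  Split: [42, 7, 25, 36] -> [42, 7] and [25, 36]
    Split: [42, 7] -> [42] and [7]
    Merge: [42] + [7] -> [7, 42]
    Split: [25, 36] -> [25] and [36]
    Merge: [25] + [36] -> [25, 36]
  Merge: [7, 42] + [25, 36] -> [7, 25, 36, 42]
  Split: [33, 33, 46, 16] -> [33, 33] and [46, 16]
    Split: [33, 33] -> [33] and [33]
    Merge: [33] + [33] -> [33, 33]
    Split: [46, 16] -> [46] and [16]
    Merge: [46] + [16] -> [16, 46]
  Merge: [33, 33] + [16, 46] -> [16, 33, 33, 46]
Merge: [7, 25, 36, 42] + [16, 33, 33, 46] -> [7, 16, 25, 33, 33, 36, 42, 46]

Final sorted array: [7, 16, 25, 33, 33, 36, 42, 46]

The merge sort proceeds by recursively splitting the array and merging sorted halves.
After all merges, the sorted array is [7, 16, 25, 33, 33, 36, 42, 46].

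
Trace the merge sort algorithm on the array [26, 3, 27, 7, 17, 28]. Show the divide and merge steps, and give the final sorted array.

Merge sort trace:

Split: [26, 3, 27, 7, 17, 28] -> [26, 3, 27] and [7, 17, 28]
  Split: [26, 3, 27] -> [26] and [3, 27]
    Split: [3, 27] -> [3] and [27]
    Merge: [3] + [27] -> [3, 27]
  Merge: [26] + [3, 27] -> [3, 26, 27]
  Split: [7, 17, 28] -> [7] and [17, 28]
    Split: [17, 28] -> [17] and [28]
    Merge: [17] + [28] -> [17, 28]
  Merge: [7] + [17, 28] -> [7, 17, 28]
Merge: [3, 26, 27] + [7, 17, 28] -> [3, 7, 17, 26, 27, 28]

Final sorted array: [3, 7, 17, 26, 27, 28]

The merge sort proceeds by recursively splitting the array and merging sorted halves.
After all merges, the sorted array is [3, 7, 17, 26, 27, 28].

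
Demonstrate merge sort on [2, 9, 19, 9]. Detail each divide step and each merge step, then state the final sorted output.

Merge sort trace:

Split: [2, 9, 19, 9] -> [2, 9] and [19, 9]
  Split: [2, 9] -> [2] and [9]
  Merge: [2] + [9] -> [2, 9]
  Split: [19, 9] -> [19] and [9]
  Merge: [19] + [9] -> [9, 19]
Merge: [2, 9] + [9, 19] -> [2, 9, 9, 19]

Final sorted array: [2, 9, 9, 19]

The merge sort proceeds by recursively splitting the array and merging sorted halves.
After all merges, the sorted array is [2, 9, 9, 19].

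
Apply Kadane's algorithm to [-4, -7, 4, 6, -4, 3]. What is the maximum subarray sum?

Using Kadane's algorithm on [-4, -7, 4, 6, -4, 3]:

Scanning through the array:
Position 1 (value -7): max_ending_here = -7, max_so_far = -4
Position 2 (value 4): max_ending_here = 4, max_so_far = 4
Position 3 (value 6): max_ending_here = 10, max_so_far = 10
Position 4 (value -4): max_ending_here = 6, max_so_far = 10
Position 5 (value 3): max_ending_here = 9, max_so_far = 10

Maximum subarray: [4, 6]
Maximum sum: 10

The maximum subarray is [4, 6] with sum 10. This subarray runs from index 2 to index 3.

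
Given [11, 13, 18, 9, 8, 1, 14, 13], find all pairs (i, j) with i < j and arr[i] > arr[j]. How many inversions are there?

Finding inversions in [11, 13, 18, 9, 8, 1, 14, 13]:

(0, 3): arr[0]=11 > arr[3]=9
(0, 4): arr[0]=11 > arr[4]=8
(0, 5): arr[0]=11 > arr[5]=1
(1, 3): arr[1]=13 > arr[3]=9
(1, 4): arr[1]=13 > arr[4]=8
(1, 5): arr[1]=13 > arr[5]=1
(2, 3): arr[2]=18 > arr[3]=9
(2, 4): arr[2]=18 > arr[4]=8
(2, 5): arr[2]=18 > arr[5]=1
(2, 6): arr[2]=18 > arr[6]=14
(2, 7): arr[2]=18 > arr[7]=13
(3, 4): arr[3]=9 > arr[4]=8
(3, 5): arr[3]=9 > arr[5]=1
(4, 5): arr[4]=8 > arr[5]=1
(6, 7): arr[6]=14 > arr[7]=13

Total inversions: 15

The array has 15 inversion(s): (0,3), (0,4), (0,5), (1,3), (1,4), (1,5), (2,3), (2,4), (2,5), (2,6), (2,7), (3,4), (3,5), (4,5), (6,7). Each pair (i,j) satisfies i < j and arr[i] > arr[j].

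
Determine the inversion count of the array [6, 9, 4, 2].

Finding inversions in [6, 9, 4, 2]:

(0, 2): arr[0]=6 > arr[2]=4
(0, 3): arr[0]=6 > arr[3]=2
(1, 2): arr[1]=9 > arr[2]=4
(1, 3): arr[1]=9 > arr[3]=2
(2, 3): arr[2]=4 > arr[3]=2

Total inversions: 5

The array has 5 inversion(s): (0,2), (0,3), (1,2), (1,3), (2,3). Each pair (i,j) satisfies i < j and arr[i] > arr[j].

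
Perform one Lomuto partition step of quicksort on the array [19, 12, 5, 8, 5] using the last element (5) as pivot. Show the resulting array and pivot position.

Lomuto partition with pivot = 5:

Initial array: [19, 12, 5, 8, 5]

arr[0]=19 > 5: no swap
arr[1]=12 > 5: no swap
arr[2]=5 <= 5: swap with position 0, array becomes [5, 12, 19, 8, 5]
arr[3]=8 > 5: no swap

Place pivot at position 1: [5, 5, 19, 8, 12]
Pivot position: 1

After partitioning with pivot 5, the array becomes [5, 5, 19, 8, 12]. The pivot is placed at index 1. All elements to the left of the pivot are <= 5, and all elements to the right are > 5.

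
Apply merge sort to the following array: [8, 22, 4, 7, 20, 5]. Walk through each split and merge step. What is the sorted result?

Merge sort trace:

Split: [8, 22, 4, 7, 20, 5] -> [8, 22, 4] and [7, 20, 5]
  Split: [8, 22, 4] -> [8] and [22, 4]
    Split: [22, 4] -> [22] and [4]
    Merge: [22] + [4] -> [4, 22]
  Merge: [8] + [4, 22] -> [4, 8, 22]
  Split: [7, 20, 5] -> [7] and [20, 5]
    Split: [20, 5] -> [20] and [5]
    Merge: [20] + [5] -> [5, 20]
  Merge: [7] + [5, 20] -> [5, 7, 20]
Merge: [4, 8, 22] + [5, 7, 20] -> [4, 5, 7, 8, 20, 22]

Final sorted array: [4, 5, 7, 8, 20, 22]

The merge sort proceeds by recursively splitting the array and merging sorted halves.
After all merges, the sorted array is [4, 5, 7, 8, 20, 22].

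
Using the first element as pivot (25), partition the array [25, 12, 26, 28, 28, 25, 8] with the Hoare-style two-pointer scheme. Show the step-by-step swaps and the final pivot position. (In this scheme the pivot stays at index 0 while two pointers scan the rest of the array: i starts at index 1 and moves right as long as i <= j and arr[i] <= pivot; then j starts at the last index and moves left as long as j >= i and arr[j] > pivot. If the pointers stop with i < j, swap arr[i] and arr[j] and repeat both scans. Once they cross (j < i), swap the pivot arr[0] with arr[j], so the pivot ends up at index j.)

Hoare-style two-pointer partition with pivot = 25:

Initial array: [25, 12, 26, 28, 28, 25, 8]

Pointers start at i = 1, j = 6.
i stops at index 2 (arr[2]=26 > 25), j stops at index 6 (arr[6]=8 <= 25): swap arr[2] and arr[6], array becomes [25, 12, 8, 28, 28, 25, 26]
i stops at index 3 (arr[3]=28 > 25), j stops at index 5 (arr[5]=25 <= 25): swap arr[3] and arr[5], array becomes [25, 12, 8, 25, 28, 28, 26]
i ends at 4, j ends at 3: the pointers have crossed (j < i), so scanning stops.

Swap pivot arr[0] with arr[3] to place pivot at position 3: [25, 12, 8, 25, 28, 28, 26]
Pivot position: 3

After partitioning with pivot 25, the array becomes [25, 12, 8, 25, 28, 28, 26]. The pivot is placed at index 3. All elements to the left of the pivot are <= 25, and all elements to the right are > 25.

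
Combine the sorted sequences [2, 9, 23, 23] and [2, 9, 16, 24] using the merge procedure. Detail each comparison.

Merging process:

Compare 2 vs 2: take 2 from left. Merged: [2]
Compare 9 vs 2: take 2 from right. Merged: [2, 2]
Compare 9 vs 9: take 9 from left. Merged: [2, 2, 9]
Compare 23 vs 9: take 9 from right. Merged: [2, 2, 9, 9]
Compare 23 vs 16: take 16 from right. Merged: [2, 2, 9, 9, 16]
Compare 23 vs 24: take 23 from left. Merged: [2, 2, 9, 9, 16, 23]
Compare 23 vs 24: take 23 from left. Merged: [2, 2, 9, 9, 16, 23, 23]
Append remaining from right: [24]. Merged: [2, 2, 9, 9, 16, 23, 23, 24]

Final merged array: [2, 2, 9, 9, 16, 23, 23, 24]
Total comparisons: 7

The merged array is [2, 2, 9, 9, 16, 23, 23, 24], requiring 7 comparisons. The merge step runs in O(n) time where n is the total number of elements.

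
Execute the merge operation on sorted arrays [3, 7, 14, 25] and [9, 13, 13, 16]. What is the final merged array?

Merging process:

Compare 3 vs 9: take 3 from left. Merged: [3]
Compare 7 vs 9: take 7 from left. Merged: [3, 7]
Compare 14 vs 9: take 9 from right. Merged: [3, 7, 9]
Compare 14 vs 13: take 13 from right. Merged: [3, 7, 9, 13]
Compare 14 vs 13: take 13 from right. Merged: [3, 7, 9, 13, 13]
Compare 14 vs 16: take 14 from left. Merged: [3, 7, 9, 13, 13, 14]
Compare 25 vs 16: take 16 from right. Merged: [3, 7, 9, 13, 13, 14, 16]
Append remaining from left: [25]. Merged: [3, 7, 9, 13, 13, 14, 16, 25]

Final merged array: [3, 7, 9, 13, 13, 14, 16, 25]
Total comparisons: 7

The merged array is [3, 7, 9, 13, 13, 14, 16, 25], requiring 7 comparisons. The merge step runs in O(n) time where n is the total number of elements.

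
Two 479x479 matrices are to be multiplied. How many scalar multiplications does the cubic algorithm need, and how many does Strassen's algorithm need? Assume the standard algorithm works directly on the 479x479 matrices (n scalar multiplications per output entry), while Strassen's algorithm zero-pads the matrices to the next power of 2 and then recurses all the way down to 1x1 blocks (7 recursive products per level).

Matrix multiplication for 479x479 matrices:

Strassen's algorithm requires power-of-2 dimensions. Pad 479x479 to 512x512 (next power of 2).

Standard algorithm: 479^3 = 109902239 multiplications
Strassen's algorithm: 7^(log2(512)) = 7^9 = 40353607 multiplications
Savings: 109902239 - 40353607 = 69548632 multiplications

Standard: 109902239 multiplications (479^3). Strassen: 40353607 multiplications (7^9, after padding to 512x512). Strassen reduces 8 recursive multiplications to 7 at each level.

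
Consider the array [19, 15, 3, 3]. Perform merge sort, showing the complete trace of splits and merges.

Merge sort trace:

Split: [19, 15, 3, 3] -> [19, 15] and [3, 3]
  Split: [19, 15] -> [19] and [15]
  Merge: [19] + [15] -> [15, 19]
  Split: [3, 3] -> [3] and [3]
  Merge: [3] + [3] -> [3, 3]
Merge: [15, 19] + [3, 3] -> [3, 3, 15, 19]

Final sorted array: [3, 3, 15, 19]

The merge sort proceeds by recursively splitting the array and merging sorted halves.
After all merges, the sorted array is [3, 3, 15, 19].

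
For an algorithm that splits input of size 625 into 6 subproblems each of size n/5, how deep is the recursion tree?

For divide and conquer with division factor 5:

Problem sizes at each level:
Level 0: 625
Level 1: 125
Level 2: 25
Level 3: 5
Level 4: 1

The root is level 0 and the size-1 base case is level 4 (the tree spans levels 0 through 4, i.e. 5 levels counting the root), so the depth is the number of divisions: log_5(625) = 4

The recursion tree depth is log_5(625) = 4. At each level, the problem size is divided by 5, so it takes 4 divisions to reduce to a base case of size 1. The algorithm makes 6 recursive calls at each level.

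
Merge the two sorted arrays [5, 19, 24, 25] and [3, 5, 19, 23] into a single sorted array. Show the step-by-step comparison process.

Merging process:

Compare 5 vs 3: take 3 from right. Merged: [3]
Compare 5 vs 5: take 5 from left. Merged: [3, 5]
Compare 19 vs 5: take 5 from right. Merged: [3, 5, 5]
Compare 19 vs 19: take 19 from left. Merged: [3, 5, 5, 19]
Compare 24 vs 19: take 19 from right. Merged: [3, 5, 5, 19, 19]
Compare 24 vs 23: take 23 from right. Merged: [3, 5, 5, 19, 19, 23]
Append remaining from left: [24, 25]. Merged: [3, 5, 5, 19, 19, 23, 24, 25]

Final merged array: [3, 5, 5, 19, 19, 23, 24, 25]
Total comparisons: 6

The merged array is [3, 5, 5, 19, 19, 23, 24, 25], requiring 6 comparisons. The merge step runs in O(n) time where n is the total number of elements.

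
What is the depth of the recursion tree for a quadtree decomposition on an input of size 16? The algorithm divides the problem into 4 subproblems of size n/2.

For divide and conquer with division factor 2:

Problem sizes at each level:
Level 0: 16
Level 1: 8
Level 2: 4
Level 3: 2
Level 4: 1

The root is level 0 and the size-1 base case is level 4 (the tree spans levels 0 through 4, i.e. 5 levels counting the root), so the depth is the number of divisions: log_2(16) = 4

The recursion tree depth is log_2(16) = 4. At each level, the problem size is divided by 2, so it takes 4 divisions to reduce to a base case of size 1. The algorithm makes 4 recursive calls at each level.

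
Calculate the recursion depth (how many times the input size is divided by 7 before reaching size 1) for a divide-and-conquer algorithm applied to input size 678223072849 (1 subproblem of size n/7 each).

For divide and conquer with division factor 7:

Problem sizes at each level:
Level 0: 678223072849
Level 1: 96889010407
Level 2: 13841287201
Level 3: 1977326743
Level 4: 282475249
Level 5: 40353607
Level 6: 5764801
Level 7: 823543
Level 8: 117649
Level 9: 16807
Level 10: 2401
Level 11: 343
Level 12: 49
Level 13: 7
Level 14: 1

The root is level 0 and the size-1 base case is level 14 (the tree spans levels 0 through 14, i.e. 15 levels counting the root), so the depth is the number of divisions: log_7(678223072849) = 14

The recursion tree depth is log_7(678223072849) = 14. At each level, the problem size is divided by 7, so it takes 14 divisions to reduce to a base case of size 1. The algorithm makes 1 recursive call at each level.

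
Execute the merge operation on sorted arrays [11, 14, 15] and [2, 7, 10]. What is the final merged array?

Merging process:

Compare 11 vs 2: take 2 from right. Merged: [2]
Compare 11 vs 7: take 7 from right. Merged: [2, 7]
Compare 11 vs 10: take 10 from right. Merged: [2, 7, 10]
Append remaining from left: [11, 14, 15]. Merged: [2, 7, 10, 11, 14, 15]

Final merged array: [2, 7, 10, 11, 14, 15]
Total comparisons: 3

The merged array is [2, 7, 10, 11, 14, 15], requiring 3 comparisons. The merge step runs in O(n) time where n is the total number of elements.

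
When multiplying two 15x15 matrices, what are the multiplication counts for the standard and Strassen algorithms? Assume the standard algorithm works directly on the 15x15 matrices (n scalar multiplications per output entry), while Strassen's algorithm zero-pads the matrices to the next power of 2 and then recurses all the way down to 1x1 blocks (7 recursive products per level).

Matrix multiplication for 15x15 matrices:

Strassen's algorithm requires power-of-2 dimensions. Pad 15x15 to 16x16 (next power of 2).

Standard algorithm: 15^3 = 3375 multiplications
Strassen's algorithm: 7^(log2(16)) = 7^4 = 2401 multiplications
Savings: 3375 - 2401 = 974 multiplications

Standard: 3375 multiplications (15^3). Strassen: 2401 multiplications (7^4, after padding to 16x16). Strassen reduces 8 recursive multiplications to 7 at each level.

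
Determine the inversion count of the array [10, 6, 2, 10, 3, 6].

Finding inversions in [10, 6, 2, 10, 3, 6]:

(0, 1): arr[0]=10 > arr[1]=6
(0, 2): arr[0]=10 > arr[2]=2
(0, 4): arr[0]=10 > arr[4]=3
(0, 5): arr[0]=10 > arr[5]=6
(1, 2): arr[1]=6 > arr[2]=2
(1, 4): arr[1]=6 > arr[4]=3
(3, 4): arr[3]=10 > arr[4]=3
(3, 5): arr[3]=10 > arr[5]=6

Total inversions: 8

The array has 8 inversion(s): (0,1), (0,2), (0,4), (0,5), (1,2), (1,4), (3,4), (3,5). Each pair (i,j) satisfies i < j and arr[i] > arr[j].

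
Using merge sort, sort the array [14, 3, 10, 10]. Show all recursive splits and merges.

Merge sort trace:

Split: [14, 3, 10, 10] -> [14, 3] and [10, 10]
  Split: [14, 3] -> [14] and [3]
  Merge: [14] + [3] -> [3, 14]
  Split: [10, 10] -> [10] and [10]
  Merge: [10] + [10] -> [10, 10]
Merge: [3, 14] + [10, 10] -> [3, 10, 10, 14]

Final sorted array: [3, 10, 10, 14]

The merge sort proceeds by recursively splitting the array and merging sorted halves.
After all merges, the sorted array is [3, 10, 10, 14].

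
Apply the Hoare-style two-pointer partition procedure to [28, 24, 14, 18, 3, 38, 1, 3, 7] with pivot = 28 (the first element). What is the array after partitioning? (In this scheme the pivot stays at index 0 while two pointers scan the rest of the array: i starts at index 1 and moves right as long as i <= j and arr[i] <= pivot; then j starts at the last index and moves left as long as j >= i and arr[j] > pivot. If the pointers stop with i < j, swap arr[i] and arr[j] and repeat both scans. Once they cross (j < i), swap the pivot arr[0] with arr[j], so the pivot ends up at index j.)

Hoare-style two-pointer partition with pivot = 28:

Initial array: [28, 24, 14, 18, 3, 38, 1, 3, 7]

Pointers start at i = 1, j = 8.
i stops at index 5 (arr[5]=38 > 28), j stops at index 8 (arr[8]=7 <= 28): swap arr[5] and arr[8], array becomes [28, 24, 14, 18, 3, 7, 1, 3, 38]
i ends at 8, j ends at 7: the pointers have crossed (j < i), so scanning stops.

Swap pivot arr[0] with arr[7] to place pivot at position 7: [3, 24, 14, 18, 3, 7, 1, 28, 38]
Pivot position: 7

After partitioning with pivot 28, the array becomes [3, 24, 14, 18, 3, 7, 1, 28, 38]. The pivot is placed at index 7. All elements to the left of the pivot are <= 28, and all elements to the right are > 28.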